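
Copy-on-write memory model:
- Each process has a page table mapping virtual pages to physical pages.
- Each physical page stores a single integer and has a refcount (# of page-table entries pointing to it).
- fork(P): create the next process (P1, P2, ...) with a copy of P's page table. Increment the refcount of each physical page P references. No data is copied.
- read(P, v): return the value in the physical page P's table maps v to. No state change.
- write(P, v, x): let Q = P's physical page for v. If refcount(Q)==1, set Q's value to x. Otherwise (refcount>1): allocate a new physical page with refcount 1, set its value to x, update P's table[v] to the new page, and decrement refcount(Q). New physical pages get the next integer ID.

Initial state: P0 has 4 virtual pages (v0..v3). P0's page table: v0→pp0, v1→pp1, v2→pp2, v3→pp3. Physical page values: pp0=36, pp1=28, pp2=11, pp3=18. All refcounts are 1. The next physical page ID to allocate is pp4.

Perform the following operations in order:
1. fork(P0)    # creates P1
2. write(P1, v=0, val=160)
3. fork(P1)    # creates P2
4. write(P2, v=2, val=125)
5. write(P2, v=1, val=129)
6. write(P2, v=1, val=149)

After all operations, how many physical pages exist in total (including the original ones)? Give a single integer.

Op 1: fork(P0) -> P1. 4 ppages; refcounts: pp0:2 pp1:2 pp2:2 pp3:2
Op 2: write(P1, v0, 160). refcount(pp0)=2>1 -> COPY to pp4. 5 ppages; refcounts: pp0:1 pp1:2 pp2:2 pp3:2 pp4:1
Op 3: fork(P1) -> P2. 5 ppages; refcounts: pp0:1 pp1:3 pp2:3 pp3:3 pp4:2
Op 4: write(P2, v2, 125). refcount(pp2)=3>1 -> COPY to pp5. 6 ppages; refcounts: pp0:1 pp1:3 pp2:2 pp3:3 pp4:2 pp5:1
Op 5: write(P2, v1, 129). refcount(pp1)=3>1 -> COPY to pp6. 7 ppages; refcounts: pp0:1 pp1:2 pp2:2 pp3:3 pp4:2 pp5:1 pp6:1
Op 6: write(P2, v1, 149). refcount(pp6)=1 -> write in place. 7 ppages; refcounts: pp0:1 pp1:2 pp2:2 pp3:3 pp4:2 pp5:1 pp6:1

Answer: 7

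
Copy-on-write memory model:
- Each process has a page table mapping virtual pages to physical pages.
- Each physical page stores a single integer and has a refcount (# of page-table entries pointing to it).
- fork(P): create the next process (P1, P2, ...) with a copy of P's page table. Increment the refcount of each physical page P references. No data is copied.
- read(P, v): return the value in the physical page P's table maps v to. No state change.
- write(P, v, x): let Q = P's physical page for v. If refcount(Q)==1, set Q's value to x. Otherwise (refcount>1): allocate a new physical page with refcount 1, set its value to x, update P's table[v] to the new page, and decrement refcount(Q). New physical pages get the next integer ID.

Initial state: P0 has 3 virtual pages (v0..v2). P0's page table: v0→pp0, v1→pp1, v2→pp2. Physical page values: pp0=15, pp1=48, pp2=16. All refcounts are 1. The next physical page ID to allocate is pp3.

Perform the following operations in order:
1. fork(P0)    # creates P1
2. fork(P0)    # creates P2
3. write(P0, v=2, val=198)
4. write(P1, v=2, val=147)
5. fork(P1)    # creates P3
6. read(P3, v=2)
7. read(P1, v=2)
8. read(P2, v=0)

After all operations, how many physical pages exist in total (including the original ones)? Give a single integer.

Op 1: fork(P0) -> P1. 3 ppages; refcounts: pp0:2 pp1:2 pp2:2
Op 2: fork(P0) -> P2. 3 ppages; refcounts: pp0:3 pp1:3 pp2:3
Op 3: write(P0, v2, 198). refcount(pp2)=3>1 -> COPY to pp3. 4 ppages; refcounts: pp0:3 pp1:3 pp2:2 pp3:1
Op 4: write(P1, v2, 147). refcount(pp2)=2>1 -> COPY to pp4. 5 ppages; refcounts: pp0:3 pp1:3 pp2:1 pp3:1 pp4:1
Op 5: fork(P1) -> P3. 5 ppages; refcounts: pp0:4 pp1:4 pp2:1 pp3:1 pp4:2
Op 6: read(P3, v2) -> 147. No state change.
Op 7: read(P1, v2) -> 147. No state change.
Op 8: read(P2, v0) -> 15. No state change.

Answer: 5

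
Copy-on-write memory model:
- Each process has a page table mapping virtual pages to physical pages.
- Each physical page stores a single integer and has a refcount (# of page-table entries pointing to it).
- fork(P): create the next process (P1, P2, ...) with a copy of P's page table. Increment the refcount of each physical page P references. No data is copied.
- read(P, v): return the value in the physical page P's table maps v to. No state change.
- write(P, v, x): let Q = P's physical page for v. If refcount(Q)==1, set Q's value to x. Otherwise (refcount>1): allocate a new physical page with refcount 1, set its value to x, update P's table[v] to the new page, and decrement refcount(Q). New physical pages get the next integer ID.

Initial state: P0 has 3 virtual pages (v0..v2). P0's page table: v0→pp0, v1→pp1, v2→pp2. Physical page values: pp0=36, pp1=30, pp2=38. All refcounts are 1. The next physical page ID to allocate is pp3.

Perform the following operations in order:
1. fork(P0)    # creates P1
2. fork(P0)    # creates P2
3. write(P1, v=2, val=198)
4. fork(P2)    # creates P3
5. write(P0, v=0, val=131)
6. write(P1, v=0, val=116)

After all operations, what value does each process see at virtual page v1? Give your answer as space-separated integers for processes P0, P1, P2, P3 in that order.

Answer: 30 30 30 30

Derivation:
Op 1: fork(P0) -> P1. 3 ppages; refcounts: pp0:2 pp1:2 pp2:2
Op 2: fork(P0) -> P2. 3 ppages; refcounts: pp0:3 pp1:3 pp2:3
Op 3: write(P1, v2, 198). refcount(pp2)=3>1 -> COPY to pp3. 4 ppages; refcounts: pp0:3 pp1:3 pp2:2 pp3:1
Op 4: fork(P2) -> P3. 4 ppages; refcounts: pp0:4 pp1:4 pp2:3 pp3:1
Op 5: write(P0, v0, 131). refcount(pp0)=4>1 -> COPY to pp4. 5 ppages; refcounts: pp0:3 pp1:4 pp2:3 pp3:1 pp4:1
Op 6: write(P1, v0, 116). refcount(pp0)=3>1 -> COPY to pp5. 6 ppages; refcounts: pp0:2 pp1:4 pp2:3 pp3:1 pp4:1 pp5:1
P0: v1 -> pp1 = 30
P1: v1 -> pp1 = 30
P2: v1 -> pp1 = 30
P3: v1 -> pp1 = 30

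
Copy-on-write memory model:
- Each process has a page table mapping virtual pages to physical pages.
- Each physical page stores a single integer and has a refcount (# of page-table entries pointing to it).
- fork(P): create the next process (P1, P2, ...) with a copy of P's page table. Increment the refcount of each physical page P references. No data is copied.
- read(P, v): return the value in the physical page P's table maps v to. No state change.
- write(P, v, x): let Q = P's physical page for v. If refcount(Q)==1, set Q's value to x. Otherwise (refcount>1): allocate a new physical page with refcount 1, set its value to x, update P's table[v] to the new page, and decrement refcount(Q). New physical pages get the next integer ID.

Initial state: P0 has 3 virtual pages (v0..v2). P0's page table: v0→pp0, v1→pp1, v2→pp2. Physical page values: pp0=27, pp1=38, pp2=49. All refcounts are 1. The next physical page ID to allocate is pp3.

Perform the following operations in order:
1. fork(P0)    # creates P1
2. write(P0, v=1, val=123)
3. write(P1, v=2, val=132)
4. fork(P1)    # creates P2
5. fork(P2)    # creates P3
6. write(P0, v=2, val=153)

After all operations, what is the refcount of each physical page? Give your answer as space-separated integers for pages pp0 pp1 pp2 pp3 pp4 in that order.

Answer: 4 3 1 1 3

Derivation:
Op 1: fork(P0) -> P1. 3 ppages; refcounts: pp0:2 pp1:2 pp2:2
Op 2: write(P0, v1, 123). refcount(pp1)=2>1 -> COPY to pp3. 4 ppages; refcounts: pp0:2 pp1:1 pp2:2 pp3:1
Op 3: write(P1, v2, 132). refcount(pp2)=2>1 -> COPY to pp4. 5 ppages; refcounts: pp0:2 pp1:1 pp2:1 pp3:1 pp4:1
Op 4: fork(P1) -> P2. 5 ppages; refcounts: pp0:3 pp1:2 pp2:1 pp3:1 pp4:2
Op 5: fork(P2) -> P3. 5 ppages; refcounts: pp0:4 pp1:3 pp2:1 pp3:1 pp4:3
Op 6: write(P0, v2, 153). refcount(pp2)=1 -> write in place. 5 ppages; refcounts: pp0:4 pp1:3 pp2:1 pp3:1 pp4:3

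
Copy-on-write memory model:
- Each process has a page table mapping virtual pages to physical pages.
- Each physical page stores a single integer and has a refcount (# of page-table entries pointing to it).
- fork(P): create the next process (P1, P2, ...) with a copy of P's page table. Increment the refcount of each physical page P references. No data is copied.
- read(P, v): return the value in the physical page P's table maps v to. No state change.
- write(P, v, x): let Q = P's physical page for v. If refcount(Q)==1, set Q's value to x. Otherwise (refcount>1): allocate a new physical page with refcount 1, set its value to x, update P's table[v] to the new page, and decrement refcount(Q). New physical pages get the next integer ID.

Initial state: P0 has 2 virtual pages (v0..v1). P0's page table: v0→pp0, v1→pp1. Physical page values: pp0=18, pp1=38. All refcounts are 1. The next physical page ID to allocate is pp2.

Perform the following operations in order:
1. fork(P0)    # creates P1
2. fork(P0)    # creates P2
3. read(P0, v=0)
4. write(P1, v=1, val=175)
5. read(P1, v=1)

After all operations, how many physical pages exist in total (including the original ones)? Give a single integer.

Answer: 3

Derivation:
Op 1: fork(P0) -> P1. 2 ppages; refcounts: pp0:2 pp1:2
Op 2: fork(P0) -> P2. 2 ppages; refcounts: pp0:3 pp1:3
Op 3: read(P0, v0) -> 18. No state change.
Op 4: write(P1, v1, 175). refcount(pp1)=3>1 -> COPY to pp2. 3 ppages; refcounts: pp0:3 pp1:2 pp2:1
Op 5: read(P1, v1) -> 175. No state change.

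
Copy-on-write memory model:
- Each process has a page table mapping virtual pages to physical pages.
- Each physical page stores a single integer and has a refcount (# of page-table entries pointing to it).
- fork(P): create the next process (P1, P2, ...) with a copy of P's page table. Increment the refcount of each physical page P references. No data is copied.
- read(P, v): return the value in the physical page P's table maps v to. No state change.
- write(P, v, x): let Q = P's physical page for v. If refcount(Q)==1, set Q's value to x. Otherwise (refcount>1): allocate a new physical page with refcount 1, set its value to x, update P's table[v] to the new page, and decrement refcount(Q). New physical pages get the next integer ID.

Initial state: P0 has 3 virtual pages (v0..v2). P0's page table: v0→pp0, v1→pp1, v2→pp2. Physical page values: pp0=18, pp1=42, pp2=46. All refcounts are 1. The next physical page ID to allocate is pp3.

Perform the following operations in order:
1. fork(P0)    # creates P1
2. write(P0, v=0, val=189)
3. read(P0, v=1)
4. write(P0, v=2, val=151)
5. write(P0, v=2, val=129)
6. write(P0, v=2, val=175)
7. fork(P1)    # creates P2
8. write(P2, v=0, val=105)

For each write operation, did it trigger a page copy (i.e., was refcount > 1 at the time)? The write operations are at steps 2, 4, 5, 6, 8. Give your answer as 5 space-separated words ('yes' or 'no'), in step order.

Op 1: fork(P0) -> P1. 3 ppages; refcounts: pp0:2 pp1:2 pp2:2
Op 2: write(P0, v0, 189). refcount(pp0)=2>1 -> COPY to pp3. 4 ppages; refcounts: pp0:1 pp1:2 pp2:2 pp3:1
Op 3: read(P0, v1) -> 42. No state change.
Op 4: write(P0, v2, 151). refcount(pp2)=2>1 -> COPY to pp4. 5 ppages; refcounts: pp0:1 pp1:2 pp2:1 pp3:1 pp4:1
Op 5: write(P0, v2, 129). refcount(pp4)=1 -> write in place. 5 ppages; refcounts: pp0:1 pp1:2 pp2:1 pp3:1 pp4:1
Op 6: write(P0, v2, 175). refcount(pp4)=1 -> write in place. 5 ppages; refcounts: pp0:1 pp1:2 pp2:1 pp3:1 pp4:1
Op 7: fork(P1) -> P2. 5 ppages; refcounts: pp0:2 pp1:3 pp2:2 pp3:1 pp4:1
Op 8: write(P2, v0, 105). refcount(pp0)=2>1 -> COPY to pp5. 6 ppages; refcounts: pp0:1 pp1:3 pp2:2 pp3:1 pp4:1 pp5:1

yes yes no no yes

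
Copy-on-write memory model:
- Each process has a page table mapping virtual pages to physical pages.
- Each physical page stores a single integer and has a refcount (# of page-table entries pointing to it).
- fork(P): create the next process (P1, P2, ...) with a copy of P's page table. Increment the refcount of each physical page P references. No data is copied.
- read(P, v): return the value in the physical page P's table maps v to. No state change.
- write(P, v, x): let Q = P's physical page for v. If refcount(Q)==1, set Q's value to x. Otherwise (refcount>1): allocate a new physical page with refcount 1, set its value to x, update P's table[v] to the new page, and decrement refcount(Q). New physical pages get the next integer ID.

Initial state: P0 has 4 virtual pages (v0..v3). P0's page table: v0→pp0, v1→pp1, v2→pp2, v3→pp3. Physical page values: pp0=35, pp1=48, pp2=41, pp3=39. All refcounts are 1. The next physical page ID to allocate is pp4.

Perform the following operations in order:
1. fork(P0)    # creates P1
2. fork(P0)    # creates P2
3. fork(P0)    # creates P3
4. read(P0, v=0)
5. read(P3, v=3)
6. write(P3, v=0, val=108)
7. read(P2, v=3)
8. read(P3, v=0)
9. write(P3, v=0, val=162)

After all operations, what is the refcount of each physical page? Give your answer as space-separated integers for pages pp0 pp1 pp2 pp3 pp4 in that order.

Op 1: fork(P0) -> P1. 4 ppages; refcounts: pp0:2 pp1:2 pp2:2 pp3:2
Op 2: fork(P0) -> P2. 4 ppages; refcounts: pp0:3 pp1:3 pp2:3 pp3:3
Op 3: fork(P0) -> P3. 4 ppages; refcounts: pp0:4 pp1:4 pp2:4 pp3:4
Op 4: read(P0, v0) -> 35. No state change.
Op 5: read(P3, v3) -> 39. No state change.
Op 6: write(P3, v0, 108). refcount(pp0)=4>1 -> COPY to pp4. 5 ppages; refcounts: pp0:3 pp1:4 pp2:4 pp3:4 pp4:1
Op 7: read(P2, v3) -> 39. No state change.
Op 8: read(P3, v0) -> 108. No state change.
Op 9: write(P3, v0, 162). refcount(pp4)=1 -> write in place. 5 ppages; refcounts: pp0:3 pp1:4 pp2:4 pp3:4 pp4:1

Answer: 3 4 4 4 1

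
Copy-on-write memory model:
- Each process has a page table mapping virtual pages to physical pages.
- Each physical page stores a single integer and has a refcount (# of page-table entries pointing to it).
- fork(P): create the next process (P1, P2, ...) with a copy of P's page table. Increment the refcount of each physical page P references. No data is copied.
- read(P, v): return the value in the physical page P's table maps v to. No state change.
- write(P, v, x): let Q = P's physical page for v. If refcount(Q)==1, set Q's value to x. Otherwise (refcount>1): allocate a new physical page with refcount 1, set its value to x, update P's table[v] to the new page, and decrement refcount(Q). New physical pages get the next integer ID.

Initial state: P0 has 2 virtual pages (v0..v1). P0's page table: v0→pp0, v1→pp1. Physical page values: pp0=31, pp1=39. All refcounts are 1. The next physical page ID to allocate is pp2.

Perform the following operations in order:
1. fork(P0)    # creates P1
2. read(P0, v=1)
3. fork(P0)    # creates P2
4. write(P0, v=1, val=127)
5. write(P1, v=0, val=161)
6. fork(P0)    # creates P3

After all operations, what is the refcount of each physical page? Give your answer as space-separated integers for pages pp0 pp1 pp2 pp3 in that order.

Op 1: fork(P0) -> P1. 2 ppages; refcounts: pp0:2 pp1:2
Op 2: read(P0, v1) -> 39. No state change.
Op 3: fork(P0) -> P2. 2 ppages; refcounts: pp0:3 pp1:3
Op 4: write(P0, v1, 127). refcount(pp1)=3>1 -> COPY to pp2. 3 ppages; refcounts: pp0:3 pp1:2 pp2:1
Op 5: write(P1, v0, 161). refcount(pp0)=3>1 -> COPY to pp3. 4 ppages; refcounts: pp0:2 pp1:2 pp2:1 pp3:1
Op 6: fork(P0) -> P3. 4 ppages; refcounts: pp0:3 pp1:2 pp2:2 pp3:1

Answer: 3 2 2 1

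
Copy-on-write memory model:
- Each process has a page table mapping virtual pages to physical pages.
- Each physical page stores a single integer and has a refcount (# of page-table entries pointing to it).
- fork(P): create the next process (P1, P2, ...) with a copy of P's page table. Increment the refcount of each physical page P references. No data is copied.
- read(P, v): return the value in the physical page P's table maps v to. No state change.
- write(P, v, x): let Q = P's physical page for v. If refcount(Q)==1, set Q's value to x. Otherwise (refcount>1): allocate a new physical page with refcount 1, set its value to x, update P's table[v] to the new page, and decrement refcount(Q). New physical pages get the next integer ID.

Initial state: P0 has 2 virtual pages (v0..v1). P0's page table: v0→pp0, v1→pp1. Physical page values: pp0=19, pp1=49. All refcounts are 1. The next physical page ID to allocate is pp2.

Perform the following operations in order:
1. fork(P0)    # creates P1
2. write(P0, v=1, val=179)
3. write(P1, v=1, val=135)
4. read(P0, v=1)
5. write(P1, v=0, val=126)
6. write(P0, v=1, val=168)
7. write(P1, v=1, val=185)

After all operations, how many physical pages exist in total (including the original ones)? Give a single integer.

Op 1: fork(P0) -> P1. 2 ppages; refcounts: pp0:2 pp1:2
Op 2: write(P0, v1, 179). refcount(pp1)=2>1 -> COPY to pp2. 3 ppages; refcounts: pp0:2 pp1:1 pp2:1
Op 3: write(P1, v1, 135). refcount(pp1)=1 -> write in place. 3 ppages; refcounts: pp0:2 pp1:1 pp2:1
Op 4: read(P0, v1) -> 179. No state change.
Op 5: write(P1, v0, 126). refcount(pp0)=2>1 -> COPY to pp3. 4 ppages; refcounts: pp0:1 pp1:1 pp2:1 pp3:1
Op 6: write(P0, v1, 168). refcount(pp2)=1 -> write in place. 4 ppages; refcounts: pp0:1 pp1:1 pp2:1 pp3:1
Op 7: write(P1, v1, 185). refcount(pp1)=1 -> write in place. 4 ppages; refcounts: pp0:1 pp1:1 pp2:1 pp3:1

Answer: 4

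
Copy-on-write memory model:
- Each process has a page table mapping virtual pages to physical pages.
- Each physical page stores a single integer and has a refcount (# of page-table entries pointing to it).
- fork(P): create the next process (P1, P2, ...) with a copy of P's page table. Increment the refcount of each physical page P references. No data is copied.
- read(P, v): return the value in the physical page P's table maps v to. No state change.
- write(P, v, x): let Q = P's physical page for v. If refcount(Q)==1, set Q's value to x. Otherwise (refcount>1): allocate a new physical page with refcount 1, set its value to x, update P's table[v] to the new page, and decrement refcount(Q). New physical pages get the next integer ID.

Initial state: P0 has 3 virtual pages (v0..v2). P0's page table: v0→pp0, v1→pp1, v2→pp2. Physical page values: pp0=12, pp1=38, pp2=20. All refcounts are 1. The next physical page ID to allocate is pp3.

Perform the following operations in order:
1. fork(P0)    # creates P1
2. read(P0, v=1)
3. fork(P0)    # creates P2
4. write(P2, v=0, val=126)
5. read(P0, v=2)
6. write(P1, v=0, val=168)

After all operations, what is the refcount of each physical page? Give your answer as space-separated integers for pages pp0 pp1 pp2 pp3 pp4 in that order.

Answer: 1 3 3 1 1

Derivation:
Op 1: fork(P0) -> P1. 3 ppages; refcounts: pp0:2 pp1:2 pp2:2
Op 2: read(P0, v1) -> 38. No state change.
Op 3: fork(P0) -> P2. 3 ppages; refcounts: pp0:3 pp1:3 pp2:3
Op 4: write(P2, v0, 126). refcount(pp0)=3>1 -> COPY to pp3. 4 ppages; refcounts: pp0:2 pp1:3 pp2:3 pp3:1
Op 5: read(P0, v2) -> 20. No state change.
Op 6: write(P1, v0, 168). refcount(pp0)=2>1 -> COPY to pp4. 5 ppages; refcounts: pp0:1 pp1:3 pp2:3 pp3:1 pp4:1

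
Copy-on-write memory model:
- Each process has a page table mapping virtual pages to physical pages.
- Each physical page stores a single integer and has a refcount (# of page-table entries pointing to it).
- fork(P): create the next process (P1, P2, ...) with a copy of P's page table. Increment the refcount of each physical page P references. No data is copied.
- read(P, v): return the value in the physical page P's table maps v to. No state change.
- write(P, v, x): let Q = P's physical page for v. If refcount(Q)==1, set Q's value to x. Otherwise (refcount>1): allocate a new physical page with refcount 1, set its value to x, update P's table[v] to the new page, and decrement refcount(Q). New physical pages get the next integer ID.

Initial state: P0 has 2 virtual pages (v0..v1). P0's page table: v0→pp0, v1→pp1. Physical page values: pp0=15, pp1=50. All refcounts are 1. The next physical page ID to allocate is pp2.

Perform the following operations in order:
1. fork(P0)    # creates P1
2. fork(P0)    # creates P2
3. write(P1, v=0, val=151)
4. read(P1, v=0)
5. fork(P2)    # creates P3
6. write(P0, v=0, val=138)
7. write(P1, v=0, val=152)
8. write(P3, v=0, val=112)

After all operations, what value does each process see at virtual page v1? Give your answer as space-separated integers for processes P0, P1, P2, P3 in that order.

Answer: 50 50 50 50

Derivation:
Op 1: fork(P0) -> P1. 2 ppages; refcounts: pp0:2 pp1:2
Op 2: fork(P0) -> P2. 2 ppages; refcounts: pp0:3 pp1:3
Op 3: write(P1, v0, 151). refcount(pp0)=3>1 -> COPY to pp2. 3 ppages; refcounts: pp0:2 pp1:3 pp2:1
Op 4: read(P1, v0) -> 151. No state change.
Op 5: fork(P2) -> P3. 3 ppages; refcounts: pp0:3 pp1:4 pp2:1
Op 6: write(P0, v0, 138). refcount(pp0)=3>1 -> COPY to pp3. 4 ppages; refcounts: pp0:2 pp1:4 pp2:1 pp3:1
Op 7: write(P1, v0, 152). refcount(pp2)=1 -> write in place. 4 ppages; refcounts: pp0:2 pp1:4 pp2:1 pp3:1
Op 8: write(P3, v0, 112). refcount(pp0)=2>1 -> COPY to pp4. 5 ppages; refcounts: pp0:1 pp1:4 pp2:1 pp3:1 pp4:1
P0: v1 -> pp1 = 50
P1: v1 -> pp1 = 50
P2: v1 -> pp1 = 50
P3: v1 -> pp1 = 50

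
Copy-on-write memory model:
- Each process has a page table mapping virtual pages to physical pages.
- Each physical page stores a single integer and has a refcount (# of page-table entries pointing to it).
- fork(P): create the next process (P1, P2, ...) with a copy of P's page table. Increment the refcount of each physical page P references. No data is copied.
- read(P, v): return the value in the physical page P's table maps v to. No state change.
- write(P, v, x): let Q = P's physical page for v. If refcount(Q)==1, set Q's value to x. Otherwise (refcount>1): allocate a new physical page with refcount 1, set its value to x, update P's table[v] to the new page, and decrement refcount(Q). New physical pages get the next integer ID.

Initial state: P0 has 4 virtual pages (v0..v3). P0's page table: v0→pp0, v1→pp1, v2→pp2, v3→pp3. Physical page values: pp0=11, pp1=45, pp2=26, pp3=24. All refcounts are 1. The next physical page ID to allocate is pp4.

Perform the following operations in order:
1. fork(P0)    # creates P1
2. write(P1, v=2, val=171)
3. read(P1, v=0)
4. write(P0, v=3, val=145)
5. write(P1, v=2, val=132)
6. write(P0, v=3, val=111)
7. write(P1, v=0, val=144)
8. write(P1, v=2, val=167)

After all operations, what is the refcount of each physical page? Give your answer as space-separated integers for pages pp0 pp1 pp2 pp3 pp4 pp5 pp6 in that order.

Op 1: fork(P0) -> P1. 4 ppages; refcounts: pp0:2 pp1:2 pp2:2 pp3:2
Op 2: write(P1, v2, 171). refcount(pp2)=2>1 -> COPY to pp4. 5 ppages; refcounts: pp0:2 pp1:2 pp2:1 pp3:2 pp4:1
Op 3: read(P1, v0) -> 11. No state change.
Op 4: write(P0, v3, 145). refcount(pp3)=2>1 -> COPY to pp5. 6 ppages; refcounts: pp0:2 pp1:2 pp2:1 pp3:1 pp4:1 pp5:1
Op 5: write(P1, v2, 132). refcount(pp4)=1 -> write in place. 6 ppages; refcounts: pp0:2 pp1:2 pp2:1 pp3:1 pp4:1 pp5:1
Op 6: write(P0, v3, 111). refcount(pp5)=1 -> write in place. 6 ppages; refcounts: pp0:2 pp1:2 pp2:1 pp3:1 pp4:1 pp5:1
Op 7: write(P1, v0, 144). refcount(pp0)=2>1 -> COPY to pp6. 7 ppages; refcounts: pp0:1 pp1:2 pp2:1 pp3:1 pp4:1 pp5:1 pp6:1
Op 8: write(P1, v2, 167). refcount(pp4)=1 -> write in place. 7 ppages; refcounts: pp0:1 pp1:2 pp2:1 pp3:1 pp4:1 pp5:1 pp6:1

Answer: 1 2 1 1 1 1 1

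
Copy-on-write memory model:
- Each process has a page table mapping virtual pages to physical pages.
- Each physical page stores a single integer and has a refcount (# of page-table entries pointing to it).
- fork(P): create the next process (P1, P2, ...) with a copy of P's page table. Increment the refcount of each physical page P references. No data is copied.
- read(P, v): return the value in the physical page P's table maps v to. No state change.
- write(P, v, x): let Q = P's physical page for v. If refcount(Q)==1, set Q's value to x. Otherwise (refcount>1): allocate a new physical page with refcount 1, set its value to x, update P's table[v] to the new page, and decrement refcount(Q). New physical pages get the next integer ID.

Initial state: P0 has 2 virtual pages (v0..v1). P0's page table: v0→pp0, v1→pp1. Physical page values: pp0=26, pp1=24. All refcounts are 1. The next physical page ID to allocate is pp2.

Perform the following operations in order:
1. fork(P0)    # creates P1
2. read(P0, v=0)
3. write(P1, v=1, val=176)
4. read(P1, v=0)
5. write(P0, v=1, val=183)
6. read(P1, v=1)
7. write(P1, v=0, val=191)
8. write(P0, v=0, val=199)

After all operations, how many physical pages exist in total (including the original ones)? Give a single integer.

Op 1: fork(P0) -> P1. 2 ppages; refcounts: pp0:2 pp1:2
Op 2: read(P0, v0) -> 26. No state change.
Op 3: write(P1, v1, 176). refcount(pp1)=2>1 -> COPY to pp2. 3 ppages; refcounts: pp0:2 pp1:1 pp2:1
Op 4: read(P1, v0) -> 26. No state change.
Op 5: write(P0, v1, 183). refcount(pp1)=1 -> write in place. 3 ppages; refcounts: pp0:2 pp1:1 pp2:1
Op 6: read(P1, v1) -> 176. No state change.
Op 7: write(P1, v0, 191). refcount(pp0)=2>1 -> COPY to pp3. 4 ppages; refcounts: pp0:1 pp1:1 pp2:1 pp3:1
Op 8: write(P0, v0, 199). refcount(pp0)=1 -> write in place. 4 ppages; refcounts: pp0:1 pp1:1 pp2:1 pp3:1

Answer: 4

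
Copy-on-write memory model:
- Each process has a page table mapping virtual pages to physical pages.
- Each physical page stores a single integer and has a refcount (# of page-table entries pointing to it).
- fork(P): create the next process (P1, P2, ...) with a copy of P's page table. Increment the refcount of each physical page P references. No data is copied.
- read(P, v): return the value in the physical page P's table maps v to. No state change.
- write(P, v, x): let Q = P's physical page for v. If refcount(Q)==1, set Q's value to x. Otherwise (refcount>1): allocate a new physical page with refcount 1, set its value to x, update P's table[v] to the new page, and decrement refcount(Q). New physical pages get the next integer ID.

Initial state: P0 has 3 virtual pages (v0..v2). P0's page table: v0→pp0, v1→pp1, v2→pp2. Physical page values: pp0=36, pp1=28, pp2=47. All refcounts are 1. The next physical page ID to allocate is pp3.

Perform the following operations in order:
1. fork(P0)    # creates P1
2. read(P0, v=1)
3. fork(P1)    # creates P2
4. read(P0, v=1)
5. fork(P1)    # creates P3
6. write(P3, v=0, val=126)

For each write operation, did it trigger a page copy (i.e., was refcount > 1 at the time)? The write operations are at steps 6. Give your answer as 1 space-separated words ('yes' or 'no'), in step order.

Op 1: fork(P0) -> P1. 3 ppages; refcounts: pp0:2 pp1:2 pp2:2
Op 2: read(P0, v1) -> 28. No state change.
Op 3: fork(P1) -> P2. 3 ppages; refcounts: pp0:3 pp1:3 pp2:3
Op 4: read(P0, v1) -> 28. No state change.
Op 5: fork(P1) -> P3. 3 ppages; refcounts: pp0:4 pp1:4 pp2:4
Op 6: write(P3, v0, 126). refcount(pp0)=4>1 -> COPY to pp3. 4 ppages; refcounts: pp0:3 pp1:4 pp2:4 pp3:1

yes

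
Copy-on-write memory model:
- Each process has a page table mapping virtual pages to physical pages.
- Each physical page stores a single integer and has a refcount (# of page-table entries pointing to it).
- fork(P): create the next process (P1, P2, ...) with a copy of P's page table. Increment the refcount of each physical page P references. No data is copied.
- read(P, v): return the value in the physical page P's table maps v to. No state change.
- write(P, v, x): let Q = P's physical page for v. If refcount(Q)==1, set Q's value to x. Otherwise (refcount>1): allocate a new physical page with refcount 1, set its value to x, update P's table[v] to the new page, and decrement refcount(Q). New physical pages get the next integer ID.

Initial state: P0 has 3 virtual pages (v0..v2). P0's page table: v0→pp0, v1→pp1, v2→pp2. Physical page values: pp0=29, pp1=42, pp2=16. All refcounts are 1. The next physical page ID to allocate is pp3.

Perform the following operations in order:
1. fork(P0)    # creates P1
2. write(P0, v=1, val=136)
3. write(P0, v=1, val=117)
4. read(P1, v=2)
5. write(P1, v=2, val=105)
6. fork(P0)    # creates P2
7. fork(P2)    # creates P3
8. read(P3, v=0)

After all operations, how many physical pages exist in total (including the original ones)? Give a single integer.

Answer: 5

Derivation:
Op 1: fork(P0) -> P1. 3 ppages; refcounts: pp0:2 pp1:2 pp2:2
Op 2: write(P0, v1, 136). refcount(pp1)=2>1 -> COPY to pp3. 4 ppages; refcounts: pp0:2 pp1:1 pp2:2 pp3:1
Op 3: write(P0, v1, 117). refcount(pp3)=1 -> write in place. 4 ppages; refcounts: pp0:2 pp1:1 pp2:2 pp3:1
Op 4: read(P1, v2) -> 16. No state change.
Op 5: write(P1, v2, 105). refcount(pp2)=2>1 -> COPY to pp4. 5 ppages; refcounts: pp0:2 pp1:1 pp2:1 pp3:1 pp4:1
Op 6: fork(P0) -> P2. 5 ppages; refcounts: pp0:3 pp1:1 pp2:2 pp3:2 pp4:1
Op 7: fork(P2) -> P3. 5 ppages; refcounts: pp0:4 pp1:1 pp2:3 pp3:3 pp4:1
Op 8: read(P3, v0) -> 29. No state change.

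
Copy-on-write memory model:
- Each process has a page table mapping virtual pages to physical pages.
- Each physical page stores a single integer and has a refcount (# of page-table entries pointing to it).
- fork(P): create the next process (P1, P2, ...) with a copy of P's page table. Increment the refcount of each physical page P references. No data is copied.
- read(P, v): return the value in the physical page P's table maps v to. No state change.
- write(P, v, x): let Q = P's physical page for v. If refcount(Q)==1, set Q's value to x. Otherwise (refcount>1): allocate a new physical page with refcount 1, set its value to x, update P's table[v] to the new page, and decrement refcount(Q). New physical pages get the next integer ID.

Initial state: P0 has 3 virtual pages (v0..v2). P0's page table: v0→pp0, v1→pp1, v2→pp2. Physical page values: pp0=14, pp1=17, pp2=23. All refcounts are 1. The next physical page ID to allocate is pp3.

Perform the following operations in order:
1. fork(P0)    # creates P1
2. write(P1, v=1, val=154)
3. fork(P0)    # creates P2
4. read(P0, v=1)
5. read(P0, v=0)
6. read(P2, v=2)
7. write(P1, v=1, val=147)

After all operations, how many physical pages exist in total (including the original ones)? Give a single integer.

Answer: 4

Derivation:
Op 1: fork(P0) -> P1. 3 ppages; refcounts: pp0:2 pp1:2 pp2:2
Op 2: write(P1, v1, 154). refcount(pp1)=2>1 -> COPY to pp3. 4 ppages; refcounts: pp0:2 pp1:1 pp2:2 pp3:1
Op 3: fork(P0) -> P2. 4 ppages; refcounts: pp0:3 pp1:2 pp2:3 pp3:1
Op 4: read(P0, v1) -> 17. No state change.
Op 5: read(P0, v0) -> 14. No state change.
Op 6: read(P2, v2) -> 23. No state change.
Op 7: write(P1, v1, 147). refcount(pp3)=1 -> write in place. 4 ppages; refcounts: pp0:3 pp1:2 pp2:3 pp3:1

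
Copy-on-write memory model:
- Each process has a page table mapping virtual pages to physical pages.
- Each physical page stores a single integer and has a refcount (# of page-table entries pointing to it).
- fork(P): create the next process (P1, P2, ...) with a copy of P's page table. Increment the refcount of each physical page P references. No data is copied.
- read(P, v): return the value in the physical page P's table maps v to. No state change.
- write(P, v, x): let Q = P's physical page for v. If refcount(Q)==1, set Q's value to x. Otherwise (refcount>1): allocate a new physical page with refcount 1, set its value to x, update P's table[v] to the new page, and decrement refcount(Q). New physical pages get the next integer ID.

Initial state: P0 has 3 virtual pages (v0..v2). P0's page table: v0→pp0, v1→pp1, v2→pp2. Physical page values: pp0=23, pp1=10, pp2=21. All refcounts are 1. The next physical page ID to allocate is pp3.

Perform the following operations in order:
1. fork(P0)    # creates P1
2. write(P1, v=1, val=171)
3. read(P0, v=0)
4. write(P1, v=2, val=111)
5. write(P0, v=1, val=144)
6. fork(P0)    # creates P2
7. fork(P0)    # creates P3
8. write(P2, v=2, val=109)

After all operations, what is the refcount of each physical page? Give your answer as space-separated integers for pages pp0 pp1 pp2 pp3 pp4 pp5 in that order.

Answer: 4 3 2 1 1 1

Derivation:
Op 1: fork(P0) -> P1. 3 ppages; refcounts: pp0:2 pp1:2 pp2:2
Op 2: write(P1, v1, 171). refcount(pp1)=2>1 -> COPY to pp3. 4 ppages; refcounts: pp0:2 pp1:1 pp2:2 pp3:1
Op 3: read(P0, v0) -> 23. No state change.
Op 4: write(P1, v2, 111). refcount(pp2)=2>1 -> COPY to pp4. 5 ppages; refcounts: pp0:2 pp1:1 pp2:1 pp3:1 pp4:1
Op 5: write(P0, v1, 144). refcount(pp1)=1 -> write in place. 5 ppages; refcounts: pp0:2 pp1:1 pp2:1 pp3:1 pp4:1
Op 6: fork(P0) -> P2. 5 ppages; refcounts: pp0:3 pp1:2 pp2:2 pp3:1 pp4:1
Op 7: fork(P0) -> P3. 5 ppages; refcounts: pp0:4 pp1:3 pp2:3 pp3:1 pp4:1
Op 8: write(P2, v2, 109). refcount(pp2)=3>1 -> COPY to pp5. 6 ppages; refcounts: pp0:4 pp1:3 pp2:2 pp3:1 pp4:1 pp5:1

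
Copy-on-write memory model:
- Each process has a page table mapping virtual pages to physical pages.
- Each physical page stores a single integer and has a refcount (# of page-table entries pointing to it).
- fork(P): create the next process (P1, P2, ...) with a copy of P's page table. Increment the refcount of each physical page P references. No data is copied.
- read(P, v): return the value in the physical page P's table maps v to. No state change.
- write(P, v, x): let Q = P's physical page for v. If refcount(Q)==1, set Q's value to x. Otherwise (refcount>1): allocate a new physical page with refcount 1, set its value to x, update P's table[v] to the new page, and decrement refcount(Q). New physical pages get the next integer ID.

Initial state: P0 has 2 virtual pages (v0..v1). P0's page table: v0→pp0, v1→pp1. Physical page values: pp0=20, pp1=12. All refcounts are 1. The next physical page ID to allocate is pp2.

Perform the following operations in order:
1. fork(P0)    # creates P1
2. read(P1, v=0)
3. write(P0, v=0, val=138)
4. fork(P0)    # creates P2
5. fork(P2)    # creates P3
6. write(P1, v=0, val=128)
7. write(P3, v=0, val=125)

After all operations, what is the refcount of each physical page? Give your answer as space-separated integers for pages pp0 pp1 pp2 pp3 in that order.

Answer: 1 4 2 1

Derivation:
Op 1: fork(P0) -> P1. 2 ppages; refcounts: pp0:2 pp1:2
Op 2: read(P1, v0) -> 20. No state change.
Op 3: write(P0, v0, 138). refcount(pp0)=2>1 -> COPY to pp2. 3 ppages; refcounts: pp0:1 pp1:2 pp2:1
Op 4: fork(P0) -> P2. 3 ppages; refcounts: pp0:1 pp1:3 pp2:2
Op 5: fork(P2) -> P3. 3 ppages; refcounts: pp0:1 pp1:4 pp2:3
Op 6: write(P1, v0, 128). refcount(pp0)=1 -> write in place. 3 ppages; refcounts: pp0:1 pp1:4 pp2:3
Op 7: write(P3, v0, 125). refcount(pp2)=3>1 -> COPY to pp3. 4 ppages; refcounts: pp0:1 pp1:4 pp2:2 pp3:1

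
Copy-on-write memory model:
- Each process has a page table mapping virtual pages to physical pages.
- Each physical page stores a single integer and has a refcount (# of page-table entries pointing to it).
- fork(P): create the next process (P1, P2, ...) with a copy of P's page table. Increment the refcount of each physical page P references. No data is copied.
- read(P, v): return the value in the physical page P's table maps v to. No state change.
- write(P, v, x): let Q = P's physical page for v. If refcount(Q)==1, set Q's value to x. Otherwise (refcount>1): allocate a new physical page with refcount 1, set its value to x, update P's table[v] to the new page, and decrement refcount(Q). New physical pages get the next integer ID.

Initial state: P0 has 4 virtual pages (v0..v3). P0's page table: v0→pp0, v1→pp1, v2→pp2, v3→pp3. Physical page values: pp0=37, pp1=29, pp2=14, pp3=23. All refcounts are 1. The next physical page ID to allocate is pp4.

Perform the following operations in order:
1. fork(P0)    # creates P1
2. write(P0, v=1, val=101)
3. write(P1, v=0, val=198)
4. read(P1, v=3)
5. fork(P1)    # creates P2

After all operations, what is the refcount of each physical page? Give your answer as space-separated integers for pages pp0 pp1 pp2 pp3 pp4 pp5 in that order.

Op 1: fork(P0) -> P1. 4 ppages; refcounts: pp0:2 pp1:2 pp2:2 pp3:2
Op 2: write(P0, v1, 101). refcount(pp1)=2>1 -> COPY to pp4. 5 ppages; refcounts: pp0:2 pp1:1 pp2:2 pp3:2 pp4:1
Op 3: write(P1, v0, 198). refcount(pp0)=2>1 -> COPY to pp5. 6 ppages; refcounts: pp0:1 pp1:1 pp2:2 pp3:2 pp4:1 pp5:1
Op 4: read(P1, v3) -> 23. No state change.
Op 5: fork(P1) -> P2. 6 ppages; refcounts: pp0:1 pp1:2 pp2:3 pp3:3 pp4:1 pp5:2

Answer: 1 2 3 3 1 2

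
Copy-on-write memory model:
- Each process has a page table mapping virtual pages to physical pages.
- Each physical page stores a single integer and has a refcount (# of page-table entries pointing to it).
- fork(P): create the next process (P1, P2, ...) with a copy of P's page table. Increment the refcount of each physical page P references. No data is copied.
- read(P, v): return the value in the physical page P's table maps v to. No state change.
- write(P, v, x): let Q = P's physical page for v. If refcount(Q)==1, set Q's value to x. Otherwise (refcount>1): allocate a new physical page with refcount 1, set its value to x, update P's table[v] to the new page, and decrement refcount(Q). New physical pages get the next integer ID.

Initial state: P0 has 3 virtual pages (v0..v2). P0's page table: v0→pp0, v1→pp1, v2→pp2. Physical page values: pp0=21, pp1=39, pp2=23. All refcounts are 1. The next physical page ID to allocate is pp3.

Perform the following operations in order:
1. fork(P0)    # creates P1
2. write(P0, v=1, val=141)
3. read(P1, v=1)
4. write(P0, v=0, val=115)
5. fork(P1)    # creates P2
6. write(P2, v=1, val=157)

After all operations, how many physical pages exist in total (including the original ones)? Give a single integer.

Answer: 6

Derivation:
Op 1: fork(P0) -> P1. 3 ppages; refcounts: pp0:2 pp1:2 pp2:2
Op 2: write(P0, v1, 141). refcount(pp1)=2>1 -> COPY to pp3. 4 ppages; refcounts: pp0:2 pp1:1 pp2:2 pp3:1
Op 3: read(P1, v1) -> 39. No state change.
Op 4: write(P0, v0, 115). refcount(pp0)=2>1 -> COPY to pp4. 5 ppages; refcounts: pp0:1 pp1:1 pp2:2 pp3:1 pp4:1
Op 5: fork(P1) -> P2. 5 ppages; refcounts: pp0:2 pp1:2 pp2:3 pp3:1 pp4:1
Op 6: write(P2, v1, 157). refcount(pp1)=2>1 -> COPY to pp5. 6 ppages; refcounts: pp0:2 pp1:1 pp2:3 pp3:1 pp4:1 pp5:1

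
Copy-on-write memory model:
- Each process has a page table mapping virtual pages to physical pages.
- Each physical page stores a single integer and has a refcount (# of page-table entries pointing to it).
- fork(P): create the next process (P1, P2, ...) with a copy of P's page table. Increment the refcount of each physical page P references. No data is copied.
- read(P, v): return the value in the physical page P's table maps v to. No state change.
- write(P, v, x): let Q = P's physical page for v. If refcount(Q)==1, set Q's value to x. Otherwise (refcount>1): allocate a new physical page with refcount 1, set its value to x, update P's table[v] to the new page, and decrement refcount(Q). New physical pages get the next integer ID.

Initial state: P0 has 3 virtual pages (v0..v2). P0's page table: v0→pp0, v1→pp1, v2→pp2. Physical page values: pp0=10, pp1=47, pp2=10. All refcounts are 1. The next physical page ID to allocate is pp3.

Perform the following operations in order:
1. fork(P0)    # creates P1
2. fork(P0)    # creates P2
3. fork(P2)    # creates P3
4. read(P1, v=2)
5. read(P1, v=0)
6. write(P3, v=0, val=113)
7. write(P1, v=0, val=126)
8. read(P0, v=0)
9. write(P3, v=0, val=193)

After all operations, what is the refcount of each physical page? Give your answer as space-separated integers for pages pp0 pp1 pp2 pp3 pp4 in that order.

Answer: 2 4 4 1 1

Derivation:
Op 1: fork(P0) -> P1. 3 ppages; refcounts: pp0:2 pp1:2 pp2:2
Op 2: fork(P0) -> P2. 3 ppages; refcounts: pp0:3 pp1:3 pp2:3
Op 3: fork(P2) -> P3. 3 ppages; refcounts: pp0:4 pp1:4 pp2:4
Op 4: read(P1, v2) -> 10. No state change.
Op 5: read(P1, v0) -> 10. No state change.
Op 6: write(P3, v0, 113). refcount(pp0)=4>1 -> COPY to pp3. 4 ppages; refcounts: pp0:3 pp1:4 pp2:4 pp3:1
Op 7: write(P1, v0, 126). refcount(pp0)=3>1 -> COPY to pp4. 5 ppages; refcounts: pp0:2 pp1:4 pp2:4 pp3:1 pp4:1
Op 8: read(P0, v0) -> 10. No state change.
Op 9: write(P3, v0, 193). refcount(pp3)=1 -> write in place. 5 ppages; refcounts: pp0:2 pp1:4 pp2:4 pp3:1 pp4:1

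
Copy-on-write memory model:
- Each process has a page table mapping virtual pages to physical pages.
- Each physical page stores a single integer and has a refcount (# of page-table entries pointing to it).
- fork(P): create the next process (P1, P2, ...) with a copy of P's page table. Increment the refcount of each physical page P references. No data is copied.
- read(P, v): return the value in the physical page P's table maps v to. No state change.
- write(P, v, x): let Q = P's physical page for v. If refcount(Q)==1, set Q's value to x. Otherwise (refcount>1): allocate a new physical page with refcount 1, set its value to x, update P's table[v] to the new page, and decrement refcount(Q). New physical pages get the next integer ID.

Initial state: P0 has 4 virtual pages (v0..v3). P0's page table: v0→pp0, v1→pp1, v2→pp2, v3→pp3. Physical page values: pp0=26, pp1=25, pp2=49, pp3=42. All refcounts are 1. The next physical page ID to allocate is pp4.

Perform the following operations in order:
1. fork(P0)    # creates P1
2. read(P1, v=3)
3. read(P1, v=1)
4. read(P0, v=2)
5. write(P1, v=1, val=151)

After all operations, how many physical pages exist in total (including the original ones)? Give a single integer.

Answer: 5

Derivation:
Op 1: fork(P0) -> P1. 4 ppages; refcounts: pp0:2 pp1:2 pp2:2 pp3:2
Op 2: read(P1, v3) -> 42. No state change.
Op 3: read(P1, v1) -> 25. No state change.
Op 4: read(P0, v2) -> 49. No state change.
Op 5: write(P1, v1, 151). refcount(pp1)=2>1 -> COPY to pp4. 5 ppages; refcounts: pp0:2 pp1:1 pp2:2 pp3:2 pp4:1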